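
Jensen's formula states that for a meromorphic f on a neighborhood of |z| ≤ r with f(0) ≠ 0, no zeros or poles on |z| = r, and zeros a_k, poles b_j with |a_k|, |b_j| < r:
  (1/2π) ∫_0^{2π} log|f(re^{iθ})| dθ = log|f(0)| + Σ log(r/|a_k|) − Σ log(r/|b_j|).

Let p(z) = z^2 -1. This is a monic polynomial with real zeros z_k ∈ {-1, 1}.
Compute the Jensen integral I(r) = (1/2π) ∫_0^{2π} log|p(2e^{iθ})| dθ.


Zeros: -1, 1; r = 2.
Inside |z| < r: -1, 1. Outside (|z| ≥ r): ∅.
p(0) = -1, so log|p(0)| = log(1) = 0.0000.
Apply Jensen: I(r) = log|p(0)| + Σ_k log(r/|z_k|), summed over zeros inside |z| < r.
  log(r/|z_k|) for z_k = -1: log(2/1) = 0.6931
  log(r/|z_k|) for z_k = 1: log(2/1) = 0.6931
Sum over inside zeros: 1.3863.
I(r) = log|p(0)| + (inside sum) = 0.0000 + 1.3863 = 1.3863.
Closed form (all zeros inside, monic): I(r) = n·log(r) = 2·log(2) = 1.3863. ✓

I(r) ≈ 1.3863.


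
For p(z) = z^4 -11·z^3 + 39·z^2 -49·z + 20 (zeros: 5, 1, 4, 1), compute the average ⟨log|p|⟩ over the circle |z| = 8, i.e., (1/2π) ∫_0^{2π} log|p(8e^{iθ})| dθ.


Zeros: 1, 1, 4, 5; r = 8.
Inside |z| < r: 1, 1, 4, 5. Outside (|z| ≥ r): ∅.
p(0) = 20, so log|p(0)| = log(20) = 2.9957.
Apply Jensen: I(r) = log|p(0)| + Σ_k log(r/|z_k|), summed over zeros inside |z| < r.
  log(r/|z_k|) for z_k = 5: log(8/5) = 0.4700
  log(r/|z_k|) for z_k = 1: log(8/1) = 2.0794
  log(r/|z_k|) for z_k = 4: log(8/4) = 0.6931
  log(r/|z_k|) for z_k = 1: log(8/1) = 2.0794
Sum over inside zeros: 5.3220.
I(r) = log|p(0)| + (inside sum) = 2.9957 + 5.3220 = 8.3178.
Closed form (all zeros inside, monic): I(r) = n·log(r) = 4·log(8) = 8.3178. ✓

I(r) ≈ 8.3178.


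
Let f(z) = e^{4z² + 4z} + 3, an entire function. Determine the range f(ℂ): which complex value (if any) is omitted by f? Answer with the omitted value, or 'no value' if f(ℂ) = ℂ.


Little Picard bounds the complement of f(ℂ) to at most one point.
The exponent g(z) = 4z² + 4z is a nonconstant polynomial, hence surjective onto ℂ. So e^{g(z)} takes every value in {e^w : w ∈ ℂ} = ℂ ∖ {0}. Adding 3 shifts the range to ℂ ∖ {3}. f omits exactly 3.

Omitted value: 3.


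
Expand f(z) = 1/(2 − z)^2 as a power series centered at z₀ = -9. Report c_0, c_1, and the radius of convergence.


Let w = z − z₀, so z = z₀ + w.
Then 2 − z = 2 − (z₀ + w) = (2 − z₀) − w = 11 − w.
f(z) = 1/(11 − w)^2 = (1/(11)^2) · (1 − w/(11))^{−2}.
By the binomial series (1−u)^{−2} = Σ_{n≥0} C(n+1, 1) u^n for |u|<1, with u = w/(11):
  c_n = C(n+1, 1) / (11)^(n+2).
  c_0 = 1/(11)^2 = 1/121.
  c_1 = 2/(11)^3 = 2/1331.
The series is valid for |w/d| < 1, i.e. |z − z₀| < |d|.
Radius of convergence: R = |2 − z₀| = |11| = 11 (distance from z₀ to the singularity z = 2).

c_0 = 1/121, c_1 = 2/1331; R = 11.


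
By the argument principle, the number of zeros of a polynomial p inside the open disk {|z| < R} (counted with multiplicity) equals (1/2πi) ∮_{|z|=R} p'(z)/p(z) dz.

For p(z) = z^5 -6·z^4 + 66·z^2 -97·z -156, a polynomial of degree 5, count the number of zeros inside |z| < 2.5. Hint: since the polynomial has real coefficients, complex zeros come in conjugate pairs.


The zeros of p are: -3, -1, 4, (3 + 2i), (3 - 2i).
Their magnitudes are: 3, 1, 4, 3.606, 3.606.
Zeros with |z| < R = 2.5: -1.
Count = 1.
By the argument principle, (1/2πi) ∮_{|z|=R} p'(z)/p(z) dz equals exactly this count.

Number of zeros inside |z| < 2.5: 1.


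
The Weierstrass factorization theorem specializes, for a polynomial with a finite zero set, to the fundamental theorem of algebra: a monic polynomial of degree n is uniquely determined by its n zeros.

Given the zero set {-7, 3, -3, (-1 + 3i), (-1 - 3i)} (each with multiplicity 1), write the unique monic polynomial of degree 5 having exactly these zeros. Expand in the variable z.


The polynomial is p(z) = ∏_{α ∈ S} (z − α), where S = {-7, 3, -3, (-1 + 3i), (-1 - 3i)}.
Expanding the product yields: p(z) = z^5 + 9·z^4 + 15·z^3 -11·z^2 -216·z -630.
Note conjugate pairs combine to real quadratics: (z − (-1+3i))(z − (-1−3i)) = z² + 2z + 10.
The resulting polynomial has degree 5 and real coefficients as required.

p(z) = z^5 + 9·z^4 + 15·z^3 -11·z^2 -216·z -630.


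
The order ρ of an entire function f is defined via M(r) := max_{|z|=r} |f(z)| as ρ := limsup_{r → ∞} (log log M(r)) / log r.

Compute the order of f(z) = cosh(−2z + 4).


cosh(w) is a linear combination of e^{iw} and e^{−iw} (or e^w, e^{−w} in the hyperbolic case), so |cosh(w)| ≤ e^{|w|}. With w = −2z + 4, |w| ≤ 2|z| + 4 = 2r + 4 on |z| = r, giving M(r) ≤ e^{2r + 4}, so ρ ≤ 1. On a suitable ray (z = it for sin/cos; z = t for sinh/cosh, t real → ∞), |cosh(−2z + 4)| grows like e^{2|t|}/2, so ρ ≥ 1. Hence ρ = 1.
Therefore ρ = 1.

Order ρ = 1.


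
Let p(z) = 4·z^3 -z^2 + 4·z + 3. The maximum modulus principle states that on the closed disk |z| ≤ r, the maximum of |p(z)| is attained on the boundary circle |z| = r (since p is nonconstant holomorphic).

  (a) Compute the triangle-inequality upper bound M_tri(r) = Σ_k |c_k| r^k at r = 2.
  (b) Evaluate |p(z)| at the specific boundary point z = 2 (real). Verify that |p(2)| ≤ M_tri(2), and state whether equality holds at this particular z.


Coefficients: c_0 = 3, c_1 = 4, c_2 = -1, c_3 = 4. Radius r = 2.
Part (a). Triangle bound: M_tri(r) = Σ_k |c_k| r^k
  = |3|·2^0 + |4|·2^1 + |-1|·2^2 + |4|·2^3
  = 3 + 8 + 4 + 32 = 47.
This bounds M(r) := max_{|z|=r} |p(z)| from above; equality holds iff all terms c_k z^k can be made to align in phase at a single z on |z|=r.
Part (b). At z = 2 (real, on the circle |z| = r):
  p(2) = (3)·2^0 + (4)·2^1 + (-1)·2^2 + (4)·2^3 = 39.
  |p(2)| = 39.
Check: |p(2)| = 39 ≤ 47 = M_tri(2). ✓ Equality does not hold at z = 2 (the coefficients have mixed signs, so the terms do not all align in phase there).

M_tri(2) = 47; |p(2)| = 39; equality at z=2: no.


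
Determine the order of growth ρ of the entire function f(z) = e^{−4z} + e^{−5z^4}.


Each summand is entire of order 1 and 4 respectively (as in the single-exponential case). The order of a sum is at most the max of the orders, so ρ ≤ 4. For the lower bound: on |z|=r choose arg z so that -5z^4 is real positive; then |e^{-5z^4}| = e^{5r^4} while |e^{-4z}| ≤ e^{4r^1} = o(e^{5r^4}). So |f| ≥ e^{5r^4}(1 − o(1)) and ρ ≥ 4. Hence ρ = max(1, 4) = 4.
Therefore ρ = 4.

Order ρ = 4.


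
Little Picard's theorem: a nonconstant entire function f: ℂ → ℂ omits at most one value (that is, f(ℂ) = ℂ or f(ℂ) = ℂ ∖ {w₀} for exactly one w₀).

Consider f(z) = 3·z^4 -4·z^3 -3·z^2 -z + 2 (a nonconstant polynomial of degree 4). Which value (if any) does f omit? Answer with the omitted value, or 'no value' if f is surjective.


Little Picard bounds the complement of f(ℂ) to at most one point.
For every w ∈ ℂ, the equation p(z) − w = 0 is a nonconstant polynomial in z and hence has at least one root by the fundamental theorem of algebra. So p is surjective onto ℂ, omitting no value.

Omitted value: no value.


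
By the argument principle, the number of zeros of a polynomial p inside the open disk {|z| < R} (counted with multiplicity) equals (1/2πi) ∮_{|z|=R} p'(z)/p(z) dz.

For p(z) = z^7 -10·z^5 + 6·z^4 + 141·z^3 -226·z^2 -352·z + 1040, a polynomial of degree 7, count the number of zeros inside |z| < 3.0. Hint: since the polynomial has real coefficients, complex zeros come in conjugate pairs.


The zeros of p are: (-3 + 2i), (-3 - 2i), (2 + 2i), (2 - 2i), -2, (2 + 1i), (2 - 1i).
Their magnitudes are: 3.606, 3.606, 2.828, 2.828, 2, 2.236, 2.236.
Zeros with |z| < R = 3.0: (2 + 2i), (2 - 2i), -2, (2 + 1i), (2 - 1i).
Count = 5.
By the argument principle, (1/2πi) ∮_{|z|=R} p'(z)/p(z) dz equals exactly this count.

Number of zeros inside |z| < 3.0: 5.


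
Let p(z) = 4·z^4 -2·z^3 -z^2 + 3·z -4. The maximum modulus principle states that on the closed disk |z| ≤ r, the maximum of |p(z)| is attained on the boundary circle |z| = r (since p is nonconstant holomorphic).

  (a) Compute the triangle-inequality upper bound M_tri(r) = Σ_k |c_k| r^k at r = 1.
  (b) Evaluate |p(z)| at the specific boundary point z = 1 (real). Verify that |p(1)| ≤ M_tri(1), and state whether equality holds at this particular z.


Coefficients: c_0 = -4, c_1 = 3, c_2 = -1, c_3 = -2, c_4 = 4. Radius r = 1.
Part (a). Triangle bound: M_tri(r) = Σ_k |c_k| r^k
  = |-4|·1^0 + |3|·1^1 + |-1|·1^2 + |-2|·1^3 + |4|·1^4
  = 4 + 3 + 1 + 2 + 4 = 14.
This bounds M(r) := max_{|z|=r} |p(z)| from above; equality holds iff all terms c_k z^k can be made to align in phase at a single z on |z|=r.
Part (b). At z = 1 (real, on the circle |z| = r):
  p(1) = (-4)·1^0 + (3)·1^1 + (-1)·1^2 + (-2)·1^3 + (4)·1^4 = 0.
  |p(1)| = 0.
Check: |p(1)| = 0 ≤ 14 = M_tri(1). ✓ Equality does not hold at z = 1 (the coefficients have mixed signs, so the terms do not all align in phase there).

M_tri(1) = 14; |p(1)| = 0; equality at z=1: no.


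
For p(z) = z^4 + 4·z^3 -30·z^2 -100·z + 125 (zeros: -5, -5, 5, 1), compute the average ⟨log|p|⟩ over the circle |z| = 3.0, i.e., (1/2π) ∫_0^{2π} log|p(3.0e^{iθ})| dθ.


Zeros: -5, -5, 1, 5; r = 3.0.
Inside |z| < r: 1. Outside (|z| ≥ r): -5, -5, 5.
p(0) = 125, so log|p(0)| = log(125) = 4.8283.
Apply Jensen: I(r) = log|p(0)| + Σ_k log(r/|z_k|), summed over zeros inside |z| < r.
  log(r/|z_k|) for z_k = 1: log(3.0/1) = 1.0986
  Outside zeros (-5, -5, 5) contribute nothing to the Jensen sum.
Sum over inside zeros: 1.0986.
I(r) = log|p(0)| + (inside sum) = 4.8283 + 1.0986 = 5.9269.
Note: since some zeros are outside |z| ≤ r, the simplified n·log(r) form does NOT apply — only the inside zeros contribute.

I(r) ≈ 5.9269.


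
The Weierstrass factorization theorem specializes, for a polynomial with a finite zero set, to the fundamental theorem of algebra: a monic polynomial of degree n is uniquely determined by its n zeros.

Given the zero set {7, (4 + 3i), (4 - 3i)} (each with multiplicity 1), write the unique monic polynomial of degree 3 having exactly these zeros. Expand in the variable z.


The polynomial is p(z) = ∏_{α ∈ S} (z − α), where S = {7, (4 + 3i), (4 - 3i)}.
Expanding the product yields: p(z) = z^3 -15·z^2 + 81·z -175.
Note conjugate pairs combine to real quadratics: (z − (4+3i))(z − (4−3i)) = z² − 8z + 25.
The resulting polynomial has degree 3 and real coefficients as required.

p(z) = z^3 -15·z^2 + 81·z -175.


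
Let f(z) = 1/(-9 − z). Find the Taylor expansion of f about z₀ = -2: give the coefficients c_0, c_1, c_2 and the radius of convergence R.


Let w = z − z₀, so z = z₀ + w.
Then -9 − z = -9 − (z₀ + w) = (-9 − z₀) − w = -7 − w.
f(z) = 1/(-7 − w) = (1/(-7)) · 1/(1 − w/(-7)) = Σ_{n≥0} w^n / (-7)^(n+1).
So c_n = 1/(-7)^(n+1):
  c_0 = 1/(-7)^1 = -1/7.
  c_1 = 1/(-7)^2 = 1/49.
  c_2 = 1/(-7)^3 = -1/343.
The series is valid for |w/d| < 1, i.e. |z − z₀| < |d|.
Radius of convergence: R = |-9 − z₀| = |-7| = 7 (distance from z₀ to the singularity z = -9).

c_0 = -1/7, c_1 = 1/49, c_2 = -1/343; R = 7.


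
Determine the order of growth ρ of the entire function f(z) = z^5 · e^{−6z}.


M(r) = max_{|z|=r} |1|·|z|^5·|e^{−6z}| = 1·r^5 · e^{6r^1} (the factors attain their maxima compatibly on |z|=r). Then log M(r) = log 1 + 5·log r + 6r^1, dominated by the last term, so log log M(r) ~ 1·log r. The polynomial factor 1z^5 contributes only a log r term and does not affect the order. ρ = 1.
Therefore ρ = 1.

Order ρ = 1.


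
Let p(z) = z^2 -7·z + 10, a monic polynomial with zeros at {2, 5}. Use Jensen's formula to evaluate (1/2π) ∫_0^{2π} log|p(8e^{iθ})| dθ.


Zeros: 2, 5; r = 8.
Inside |z| < r: 2, 5. Outside (|z| ≥ r): ∅.
p(0) = 10, so log|p(0)| = log(10) = 2.3026.
Apply Jensen: I(r) = log|p(0)| + Σ_k log(r/|z_k|), summed over zeros inside |z| < r.
  log(r/|z_k|) for z_k = 2: log(8/2) = 1.3863
  log(r/|z_k|) for z_k = 5: log(8/5) = 0.4700
Sum over inside zeros: 1.8563.
I(r) = log|p(0)| + (inside sum) = 2.3026 + 1.8563 = 4.1589.
Closed form (all zeros inside, monic): I(r) = n·log(r) = 2·log(8) = 4.1589. ✓

I(r) ≈ 4.1589.


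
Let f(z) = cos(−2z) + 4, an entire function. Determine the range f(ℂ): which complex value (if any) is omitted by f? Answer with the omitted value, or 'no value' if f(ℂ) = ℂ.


Little Picard bounds the complement of f(ℂ) to at most one point.
cos is entire and surjective onto ℂ: for every w ∈ ℂ, cos(ζ) = w has a solution ζ ∈ ℂ (e.g., via the complex inverse arccos). With ζ = −2z this gives z = ζ/(-2). Then 1·cos(−2z) takes every value in 1·ℂ = ℂ, and adding 4 is a bijection of ℂ. So f is surjective and omits no value. (Note: only on the real line is cos bounded by [−1, 1].)

Omitted value: no value.


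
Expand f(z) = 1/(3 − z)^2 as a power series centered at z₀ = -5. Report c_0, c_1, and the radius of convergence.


Let w = z − z₀, so z = z₀ + w.
Then 3 − z = 3 − (z₀ + w) = (3 − z₀) − w = 8 − w.
f(z) = 1/(8 − w)^2 = (1/(8)^2) · (1 − w/(8))^{−2}.
By the binomial series (1−u)^{−2} = Σ_{n≥0} C(n+1, 1) u^n for |u|<1, with u = w/(8):
  c_n = C(n+1, 1) / (8)^(n+2).
  c_0 = 1/(8)^2 = 1/64.
  c_1 = 2/(8)^3 = 1/256.
The series is valid for |w/d| < 1, i.e. |z − z₀| < |d|.
Radius of convergence: R = |3 − z₀| = |8| = 8 (distance from z₀ to the singularity z = 3).

c_0 = 1/64, c_1 = 1/256; R = 8.


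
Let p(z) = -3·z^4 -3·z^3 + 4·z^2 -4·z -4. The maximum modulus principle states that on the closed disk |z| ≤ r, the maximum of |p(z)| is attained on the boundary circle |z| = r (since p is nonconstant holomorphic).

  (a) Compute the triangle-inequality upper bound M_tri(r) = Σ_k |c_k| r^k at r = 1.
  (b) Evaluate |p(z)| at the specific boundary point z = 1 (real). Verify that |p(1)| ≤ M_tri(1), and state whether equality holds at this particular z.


Coefficients: c_0 = -4, c_1 = -4, c_2 = 4, c_3 = -3, c_4 = -3. Radius r = 1.
Part (a). Triangle bound: M_tri(r) = Σ_k |c_k| r^k
  = |-4|·1^0 + |-4|·1^1 + |4|·1^2 + |-3|·1^3 + |-3|·1^4
  = 4 + 4 + 4 + 3 + 3 = 18.
This bounds M(r) := max_{|z|=r} |p(z)| from above; equality holds iff all terms c_k z^k can be made to align in phase at a single z on |z|=r.
Part (b). At z = 1 (real, on the circle |z| = r):
  p(1) = (-4)·1^0 + (-4)·1^1 + (4)·1^2 + (-3)·1^3 + (-3)·1^4 = -10.
  |p(1)| = 10.
Check: |p(1)| = 10 ≤ 18 = M_tri(1). ✓ Equality does not hold at z = 1 (the coefficients have mixed signs, so the terms do not all align in phase there).

M_tri(1) = 18; |p(1)| = 10; equality at z=1: no.


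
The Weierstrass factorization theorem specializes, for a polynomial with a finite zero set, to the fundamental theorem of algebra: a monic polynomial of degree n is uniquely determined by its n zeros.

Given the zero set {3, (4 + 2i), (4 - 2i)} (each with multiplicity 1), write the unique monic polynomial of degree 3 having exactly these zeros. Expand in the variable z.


The polynomial is p(z) = ∏_{α ∈ S} (z − α), where S = {3, (4 + 2i), (4 - 2i)}.
Expanding the product yields: p(z) = z^3 -11·z^2 + 44·z -60.
Note conjugate pairs combine to real quadratics: (z − (4+2i))(z − (4−2i)) = z² − 8z + 20.
The resulting polynomial has degree 3 and real coefficients as required.

p(z) = z^3 -11·z^2 + 44·z -60.


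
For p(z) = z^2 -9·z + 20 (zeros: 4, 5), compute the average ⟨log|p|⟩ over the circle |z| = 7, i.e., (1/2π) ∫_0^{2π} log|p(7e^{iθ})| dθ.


Zeros: 4, 5; r = 7.
Inside |z| < r: 4, 5. Outside (|z| ≥ r): ∅.
p(0) = 20, so log|p(0)| = log(20) = 2.9957.
Apply Jensen: I(r) = log|p(0)| + Σ_k log(r/|z_k|), summed over zeros inside |z| < r.
  log(r/|z_k|) for z_k = 4: log(7/4) = 0.5596
  log(r/|z_k|) for z_k = 5: log(7/5) = 0.3365
Sum over inside zeros: 0.8961.
I(r) = log|p(0)| + (inside sum) = 2.9957 + 0.8961 = 3.8918.
Closed form (all zeros inside, monic): I(r) = n·log(r) = 2·log(7) = 3.8918. ✓

I(r) ≈ 3.8918.


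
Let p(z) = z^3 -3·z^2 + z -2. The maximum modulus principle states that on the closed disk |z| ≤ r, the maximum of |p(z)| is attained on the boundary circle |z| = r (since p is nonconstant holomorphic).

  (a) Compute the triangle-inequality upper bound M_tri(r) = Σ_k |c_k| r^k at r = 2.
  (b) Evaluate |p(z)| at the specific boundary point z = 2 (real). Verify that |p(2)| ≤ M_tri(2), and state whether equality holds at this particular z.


Coefficients: c_0 = -2, c_1 = 1, c_2 = -3, c_3 = 1. Radius r = 2.
Part (a). Triangle bound: M_tri(r) = Σ_k |c_k| r^k
  = |-2|·2^0 + |1|·2^1 + |-3|·2^2 + |1|·2^3
  = 2 + 2 + 12 + 8 = 24.
This bounds M(r) := max_{|z|=r} |p(z)| from above; equality holds iff all terms c_k z^k can be made to align in phase at a single z on |z|=r.
Part (b). At z = 2 (real, on the circle |z| = r):
  p(2) = (-2)·2^0 + (1)·2^1 + (-3)·2^2 + (1)·2^3 = -4.
  |p(2)| = 4.
Check: |p(2)| = 4 ≤ 24 = M_tri(2). ✓ Equality does not hold at z = 2 (the coefficients have mixed signs, so the terms do not all align in phase there).

M_tri(2) = 24; |p(2)| = 4; equality at z=2: no.


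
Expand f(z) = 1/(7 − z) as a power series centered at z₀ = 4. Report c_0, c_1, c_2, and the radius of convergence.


Let w = z − z₀, so z = z₀ + w.
Then 7 − z = 7 − (z₀ + w) = (7 − z₀) − w = 3 − w.
f(z) = 1/(3 − w) = (1/(3)) · 1/(1 − w/(3)) = Σ_{n≥0} w^n / (3)^(n+1).
So c_n = 1/(3)^(n+1):
  c_0 = 1/(3)^1 = 1/3.
  c_1 = 1/(3)^2 = 1/9.
  c_2 = 1/(3)^3 = 1/27.
The series is valid for |w/d| < 1, i.e. |z − z₀| < |d|.
Radius of convergence: R = |7 − z₀| = |3| = 3 (distance from z₀ to the singularity z = 7).

c_0 = 1/3, c_1 = 1/9, c_2 = 1/27; R = 3.


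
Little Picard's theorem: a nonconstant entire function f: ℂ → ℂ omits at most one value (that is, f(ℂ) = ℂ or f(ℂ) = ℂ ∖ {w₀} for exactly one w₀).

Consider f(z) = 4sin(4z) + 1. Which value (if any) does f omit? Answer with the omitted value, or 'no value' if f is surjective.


Little Picard bounds the complement of f(ℂ) to at most one point.
sin is entire and surjective onto ℂ: for every w ∈ ℂ, sin(ζ) = w has a solution ζ ∈ ℂ (e.g., via the complex inverse arcsin). With ζ = 4z this gives z = ζ/(4). Then 4·sin(4z) takes every value in 4·ℂ = ℂ, and adding 1 is a bijection of ℂ. So f is surjective and omits no value. (Note: only on the real line is sin bounded by [−1, 1].)

Omitted value: no value.


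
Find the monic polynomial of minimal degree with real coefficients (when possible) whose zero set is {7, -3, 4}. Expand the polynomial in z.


The polynomial is p(z) = ∏_{α ∈ S} (z − α), where S = {7, -3, 4}.
Expanding the product yields: p(z) = z^3 -8·z^2 -5·z + 84.
The resulting polynomial has degree 3 and real coefficients as required.

p(z) = z^3 -8·z^2 -5·z + 84.


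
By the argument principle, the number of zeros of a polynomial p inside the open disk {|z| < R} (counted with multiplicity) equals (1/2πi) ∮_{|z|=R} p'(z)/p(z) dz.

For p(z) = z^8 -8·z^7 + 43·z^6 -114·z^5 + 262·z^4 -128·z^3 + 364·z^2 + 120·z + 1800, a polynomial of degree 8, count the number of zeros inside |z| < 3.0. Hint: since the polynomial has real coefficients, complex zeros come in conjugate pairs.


The zeros of p are: (-1 + 1i), (-1 - 1i), (3 + 3i), (3 - 3i), (1 + 3i), (1 - 3i), (1 + 2i), (1 - 2i).
Their magnitudes are: 1.414, 1.414, 4.243, 4.243, 3.162, 3.162, 2.236, 2.236.
Zeros with |z| < R = 3.0: (-1 + 1i), (-1 - 1i), (1 + 2i), (1 - 2i).
Count = 4.
By the argument principle, (1/2πi) ∮_{|z|=R} p'(z)/p(z) dz equals exactly this count.

Number of zeros inside |z| < 3.0: 4.


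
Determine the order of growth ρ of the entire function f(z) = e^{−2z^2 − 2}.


|e^{−2z^2 − 2}| = e^{Re(-2·z^2) + -2} ≤ e^{2|z|^2 + -2} = e^{2r^2 + -2} on |z| = r, so ρ ≤ 2. Choosing z on |z|=r so that -2·z^2 is real positive (always possible by picking arg z appropriately) gives |f(z)| = e^{2r^2 + -2}, matching the bound. The additive constant -2 does not affect log log M(r) ~ 2·log r. Hence ρ = 2.
Therefore ρ = 2.

Order ρ = 2.


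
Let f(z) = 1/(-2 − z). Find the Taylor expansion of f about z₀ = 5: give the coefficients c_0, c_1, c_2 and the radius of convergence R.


Let w = z − z₀, so z = z₀ + w.
Then -2 − z = -2 − (z₀ + w) = (-2 − z₀) − w = -7 − w.
f(z) = 1/(-7 − w) = (1/(-7)) · 1/(1 − w/(-7)) = Σ_{n≥0} w^n / (-7)^(n+1).
So c_n = 1/(-7)^(n+1):
  c_0 = 1/(-7)^1 = -1/7.
  c_1 = 1/(-7)^2 = 1/49.
  c_2 = 1/(-7)^3 = -1/343.
The series is valid for |w/d| < 1, i.e. |z − z₀| < |d|.
Radius of convergence: R = |-2 − z₀| = |-7| = 7 (distance from z₀ to the singularity z = -2).

c_0 = -1/7, c_1 = 1/49, c_2 = -1/343; R = 7.


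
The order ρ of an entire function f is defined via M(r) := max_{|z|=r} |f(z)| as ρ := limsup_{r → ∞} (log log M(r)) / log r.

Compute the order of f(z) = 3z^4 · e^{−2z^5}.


M(r) = max_{|z|=r} |3|·|z|^4·|e^{−2z^5}| = 3·r^4 · e^{2r^5} (the factors attain their maxima compatibly on |z|=r). Then log M(r) = log 3 + 4·log r + 2r^5, dominated by the last term, so log log M(r) ~ 5·log r. The polynomial factor 3z^4 contributes only a log r term and does not affect the order. ρ = 5.
Therefore ρ = 5.

Order ρ = 5.


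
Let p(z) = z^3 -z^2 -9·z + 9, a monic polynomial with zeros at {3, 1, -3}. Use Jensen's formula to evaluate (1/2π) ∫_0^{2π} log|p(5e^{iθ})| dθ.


Zeros: -3, 1, 3; r = 5.
Inside |z| < r: -3, 1, 3. Outside (|z| ≥ r): ∅.
p(0) = 9, so log|p(0)| = log(9) = 2.1972.
Apply Jensen: I(r) = log|p(0)| + Σ_k log(r/|z_k|), summed over zeros inside |z| < r.
  log(r/|z_k|) for z_k = 3: log(5/3) = 0.5108
  log(r/|z_k|) for z_k = 1: log(5/1) = 1.6094
  log(r/|z_k|) for z_k = -3: log(5/3) = 0.5108
Sum over inside zeros: 2.6311.
I(r) = log|p(0)| + (inside sum) = 2.1972 + 2.6311 = 4.8283.
Closed form (all zeros inside, monic): I(r) = n·log(r) = 3·log(5) = 4.8283. ✓

I(r) ≈ 4.8283.


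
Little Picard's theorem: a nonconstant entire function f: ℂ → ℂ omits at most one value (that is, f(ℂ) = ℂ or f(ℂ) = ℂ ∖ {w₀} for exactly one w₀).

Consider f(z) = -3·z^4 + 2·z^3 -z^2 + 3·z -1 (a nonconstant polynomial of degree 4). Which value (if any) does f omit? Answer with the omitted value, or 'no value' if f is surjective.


Little Picard bounds the complement of f(ℂ) to at most one point.
For every w ∈ ℂ, the equation p(z) − w = 0 is a nonconstant polynomial in z and hence has at least one root by the fundamental theorem of algebra. So p is surjective onto ℂ, omitting no value.

Omitted value: no value.


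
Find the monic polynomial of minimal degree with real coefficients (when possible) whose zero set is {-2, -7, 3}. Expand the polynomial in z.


The polynomial is p(z) = ∏_{α ∈ S} (z − α), where S = {-2, -7, 3}.
Expanding the product yields: p(z) = z^3 + 6·z^2 -13·z -42.
The resulting polynomial has degree 3 and real coefficients as required.

p(z) = z^3 + 6·z^2 -13·z -42.


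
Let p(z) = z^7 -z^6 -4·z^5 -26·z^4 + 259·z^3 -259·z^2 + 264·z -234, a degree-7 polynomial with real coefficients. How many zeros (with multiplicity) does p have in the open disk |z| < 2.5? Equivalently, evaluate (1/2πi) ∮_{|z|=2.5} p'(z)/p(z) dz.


The zeros of p are: (-3 + 3i), (-3 - 3i), 1, (0 + 1i), (0 - 1i), (3 + 2i), (3 - 2i).
Their magnitudes are: 4.243, 4.243, 1, 1, 1, 3.606, 3.606.
Zeros with |z| < R = 2.5: 1, (0 + 1i), (0 - 1i).
Count = 3.
By the argument principle, (1/2πi) ∮_{|z|=R} p'(z)/p(z) dz equals exactly this count.

Number of zeros inside |z| < 2.5: 3.


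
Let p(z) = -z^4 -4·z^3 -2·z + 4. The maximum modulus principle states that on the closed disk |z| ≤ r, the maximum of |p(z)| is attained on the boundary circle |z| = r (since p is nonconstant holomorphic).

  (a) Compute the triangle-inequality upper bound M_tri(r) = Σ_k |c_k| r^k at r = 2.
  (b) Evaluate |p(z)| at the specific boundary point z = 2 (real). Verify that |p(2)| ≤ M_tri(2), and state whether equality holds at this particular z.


Coefficients: c_0 = 4, c_1 = -2, c_2 = 0, c_3 = -4, c_4 = -1. Radius r = 2.
Part (a). Triangle bound: M_tri(r) = Σ_k |c_k| r^k
  = |4|·2^0 + |-2|·2^1 + |0|·2^2 + |-4|·2^3 + |-1|·2^4
  = 4 + 4 + 0 + 32 + 16 = 56.
This bounds M(r) := max_{|z|=r} |p(z)| from above; equality holds iff all terms c_k z^k can be made to align in phase at a single z on |z|=r.
Part (b). At z = 2 (real, on the circle |z| = r):
  p(2) = (4)·2^0 + (-2)·2^1 + (0)·2^2 + (-4)·2^3 + (-1)·2^4 = -48.
  |p(2)| = 48.
Check: |p(2)| = 48 ≤ 56 = M_tri(2). ✓ Equality does not hold at z = 2 (the coefficients have mixed signs, so the terms do not all align in phase there).

M_tri(2) = 56; |p(2)| = 48; equality at z=2: no.


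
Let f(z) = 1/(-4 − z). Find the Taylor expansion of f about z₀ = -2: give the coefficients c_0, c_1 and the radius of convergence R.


Let w = z − z₀, so z = z₀ + w.
Then -4 − z = -4 − (z₀ + w) = (-4 − z₀) − w = -2 − w.
f(z) = 1/(-2 − w) = (1/(-2)) · 1/(1 − w/(-2)) = Σ_{n≥0} w^n / (-2)^(n+1).
So c_n = 1/(-2)^(n+1):
  c_0 = 1/(-2)^1 = -1/2.
  c_1 = 1/(-2)^2 = 1/4.
The series is valid for |w/d| < 1, i.e. |z − z₀| < |d|.
Radius of convergence: R = |-4 − z₀| = |-2| = 2 (distance from z₀ to the singularity z = -4).

c_0 = -1/2, c_1 = 1/4; R = 2.


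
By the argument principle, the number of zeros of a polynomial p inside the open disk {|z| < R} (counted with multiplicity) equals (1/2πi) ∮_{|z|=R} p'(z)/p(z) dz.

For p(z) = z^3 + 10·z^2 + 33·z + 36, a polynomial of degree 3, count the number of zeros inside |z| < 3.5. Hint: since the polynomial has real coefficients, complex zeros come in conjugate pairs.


The zeros of p are: -4, -3, -3.
Their magnitudes are: 4, 3, 3.
Zeros with |z| < R = 3.5: -3, -3.
Count = 2.
By the argument principle, (1/2πi) ∮_{|z|=R} p'(z)/p(z) dz equals exactly this count.

Number of zeros inside |z| < 3.5: 2.


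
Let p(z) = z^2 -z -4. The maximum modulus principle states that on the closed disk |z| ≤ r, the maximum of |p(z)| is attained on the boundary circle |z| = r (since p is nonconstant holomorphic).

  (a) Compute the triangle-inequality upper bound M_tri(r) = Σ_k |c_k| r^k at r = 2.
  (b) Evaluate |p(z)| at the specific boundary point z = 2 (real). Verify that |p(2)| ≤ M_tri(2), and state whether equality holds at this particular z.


Coefficients: c_0 = -4, c_1 = -1, c_2 = 1. Radius r = 2.
Part (a). Triangle bound: M_tri(r) = Σ_k |c_k| r^k
  = |-4|·2^0 + |-1|·2^1 + |1|·2^2
  = 4 + 2 + 4 = 10.
This bounds M(r) := max_{|z|=r} |p(z)| from above; equality holds iff all terms c_k z^k can be made to align in phase at a single z on |z|=r.
Part (b). At z = 2 (real, on the circle |z| = r):
  p(2) = (-4)·2^0 + (-1)·2^1 + (1)·2^2 = -2.
  |p(2)| = 2.
Check: |p(2)| = 2 ≤ 10 = M_tri(2). ✓ Equality does not hold at z = 2 (the coefficients have mixed signs, so the terms do not all align in phase there).

M_tri(2) = 10; |p(2)| = 2; equality at z=2: no.


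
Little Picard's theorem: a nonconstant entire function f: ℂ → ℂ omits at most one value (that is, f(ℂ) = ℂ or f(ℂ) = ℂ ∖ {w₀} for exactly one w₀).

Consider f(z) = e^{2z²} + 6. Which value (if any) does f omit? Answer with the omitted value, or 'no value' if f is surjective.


Little Picard bounds the complement of f(ℂ) to at most one point.
The exponent g(z) = 2z² is a nonconstant polynomial, hence surjective onto ℂ. So e^{g(z)} takes every value in {e^w : w ∈ ℂ} = ℂ ∖ {0}. Adding 6 shifts the range to ℂ ∖ {6}. f omits exactly 6.

Omitted value: 6.


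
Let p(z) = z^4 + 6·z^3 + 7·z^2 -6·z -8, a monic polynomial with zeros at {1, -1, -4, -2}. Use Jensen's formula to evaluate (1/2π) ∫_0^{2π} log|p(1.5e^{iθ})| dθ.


Zeros: -4, -2, -1, 1; r = 1.5.
Inside |z| < r: -1, 1. Outside (|z| ≥ r): -4, -2.
p(0) = -8, so log|p(0)| = log(8) = 2.0794.
Apply Jensen: I(r) = log|p(0)| + Σ_k log(r/|z_k|), summed over zeros inside |z| < r.
  log(r/|z_k|) for z_k = 1: log(1.5/1) = 0.4055
  log(r/|z_k|) for z_k = -1: log(1.5/1) = 0.4055
  Outside zeros (-4, -2) contribute nothing to the Jensen sum.
Sum over inside zeros: 0.8109.
I(r) = log|p(0)| + (inside sum) = 2.0794 + 0.8109 = 2.8904.
Note: since some zeros are outside |z| ≤ r, the simplified n·log(r) form does NOT apply — only the inside zeros contribute.

I(r) ≈ 2.8904.


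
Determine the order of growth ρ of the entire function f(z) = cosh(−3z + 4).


cosh(w) is a linear combination of e^{iw} and e^{−iw} (or e^w, e^{−w} in the hyperbolic case), so |cosh(w)| ≤ e^{|w|}. With w = −3z + 4, |w| ≤ 3|z| + 4 = 3r + 4 on |z| = r, giving M(r) ≤ e^{3r + 4}, so ρ ≤ 1. On a suitable ray (z = it for sin/cos; z = t for sinh/cosh, t real → ∞), |cosh(−3z + 4)| grows like e^{3|t|}/2, so ρ ≥ 1. Hence ρ = 1.
Therefore ρ = 1.

Order ρ = 1.


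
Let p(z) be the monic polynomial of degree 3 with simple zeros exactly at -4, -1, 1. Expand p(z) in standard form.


The polynomial is p(z) = ∏_{α ∈ S} (z − α), where S = {-4, -1, 1}.
Expanding the product yields: p(z) = z^3 + 4·z^2 -z -4.
The resulting polynomial has degree 3 and real coefficients as required.

p(z) = z^3 + 4·z^2 -z -4.


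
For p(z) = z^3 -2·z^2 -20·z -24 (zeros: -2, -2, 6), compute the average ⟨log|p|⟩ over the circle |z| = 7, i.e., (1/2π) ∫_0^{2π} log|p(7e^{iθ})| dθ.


Zeros: -2, -2, 6; r = 7.
Inside |z| < r: -2, -2, 6. Outside (|z| ≥ r): ∅.
p(0) = -24, so log|p(0)| = log(24) = 3.1781.
Apply Jensen: I(r) = log|p(0)| + Σ_k log(r/|z_k|), summed over zeros inside |z| < r.
  log(r/|z_k|) for z_k = -2: log(7/2) = 1.2528
  log(r/|z_k|) for z_k = -2: log(7/2) = 1.2528
  log(r/|z_k|) for z_k = 6: log(7/6) = 0.1542
Sum over inside zeros: 2.6597.
I(r) = log|p(0)| + (inside sum) = 3.1781 + 2.6597 = 5.8377.
Closed form (all zeros inside, monic): I(r) = n·log(r) = 3·log(7) = 5.8377. ✓

I(r) ≈ 5.8377.


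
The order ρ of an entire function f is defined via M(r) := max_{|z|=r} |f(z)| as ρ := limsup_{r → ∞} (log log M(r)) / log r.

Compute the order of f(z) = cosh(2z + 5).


cosh(w) is a linear combination of e^{iw} and e^{−iw} (or e^w, e^{−w} in the hyperbolic case), so |cosh(w)| ≤ e^{|w|}. With w = 2z + 5, |w| ≤ 2|z| + 5 = 2r + 5 on |z| = r, giving M(r) ≤ e^{2r + 5}, so ρ ≤ 1. On a suitable ray (z = it for sin/cos; z = t for sinh/cosh, t real → ∞), |cosh(2z + 5)| grows like e^{2|t|}/2, so ρ ≥ 1. Hence ρ = 1.
Therefore ρ = 1.

Order ρ = 1.


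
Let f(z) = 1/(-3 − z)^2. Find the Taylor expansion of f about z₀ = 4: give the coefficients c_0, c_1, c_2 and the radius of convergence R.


Let w = z − z₀, so z = z₀ + w.
Then -3 − z = -3 − (z₀ + w) = (-3 − z₀) − w = -7 − w.
f(z) = 1/(-7 − w)^2 = (1/(-7)^2) · (1 − w/(-7))^{−2}.
By the binomial series (1−u)^{−2} = Σ_{n≥0} C(n+1, 1) u^n for |u|<1, with u = w/(-7):
  c_n = C(n+1, 1) / (-7)^(n+2).
  c_0 = 1/(-7)^2 = 1/49.
  c_1 = 2/(-7)^3 = -2/343.
  c_2 = 3/(-7)^4 = 3/2401.
The series is valid for |w/d| < 1, i.e. |z − z₀| < |d|.
Radius of convergence: R = |-3 − z₀| = |-7| = 7 (distance from z₀ to the singularity z = -3).

c_0 = 1/49, c_1 = -2/343, c_2 = 3/2401; R = 7.


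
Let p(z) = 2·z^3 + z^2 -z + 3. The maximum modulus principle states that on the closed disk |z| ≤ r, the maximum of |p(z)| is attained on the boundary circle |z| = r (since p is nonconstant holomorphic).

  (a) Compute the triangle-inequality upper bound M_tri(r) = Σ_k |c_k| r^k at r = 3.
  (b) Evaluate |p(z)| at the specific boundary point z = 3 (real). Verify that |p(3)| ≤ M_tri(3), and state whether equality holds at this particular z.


Coefficients: c_0 = 3, c_1 = -1, c_2 = 1, c_3 = 2. Radius r = 3.
Part (a). Triangle bound: M_tri(r) = Σ_k |c_k| r^k
  = |3|·3^0 + |-1|·3^1 + |1|·3^2 + |2|·3^3
  = 3 + 3 + 9 + 54 = 69.
This bounds M(r) := max_{|z|=r} |p(z)| from above; equality holds iff all terms c_k z^k can be made to align in phase at a single z on |z|=r.
Part (b). At z = 3 (real, on the circle |z| = r):
  p(3) = (3)·3^0 + (-1)·3^1 + (1)·3^2 + (2)·3^3 = 63.
  |p(3)| = 63.
Check: |p(3)| = 63 ≤ 69 = M_tri(3). ✓ Equality does not hold at z = 3 (the coefficients have mixed signs, so the terms do not all align in phase there).

M_tri(3) = 69; |p(3)| = 63; equality at z=3: no.


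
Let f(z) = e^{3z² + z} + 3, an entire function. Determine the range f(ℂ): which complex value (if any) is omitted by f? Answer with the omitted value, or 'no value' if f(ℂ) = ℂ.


Little Picard bounds the complement of f(ℂ) to at most one point.
The exponent g(z) = 3z² + z is a nonconstant polynomial, hence surjective onto ℂ. So e^{g(z)} takes every value in {e^w : w ∈ ℂ} = ℂ ∖ {0}. Adding 3 shifts the range to ℂ ∖ {3}. f omits exactly 3.

Omitted value: 3.


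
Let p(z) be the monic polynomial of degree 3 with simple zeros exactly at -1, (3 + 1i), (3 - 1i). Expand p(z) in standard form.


The polynomial is p(z) = ∏_{α ∈ S} (z − α), where S = {-1, (3 + 1i), (3 - 1i)}.
Expanding the product yields: p(z) = z^3 -5·z^2 + 4·z + 10.
Note conjugate pairs combine to real quadratics: (z − (3+1i))(z − (3−1i)) = z² − 6z + 10.
The resulting polynomial has degree 3 and real coefficients as required.

p(z) = z^3 -5·z^2 + 4·z + 10.


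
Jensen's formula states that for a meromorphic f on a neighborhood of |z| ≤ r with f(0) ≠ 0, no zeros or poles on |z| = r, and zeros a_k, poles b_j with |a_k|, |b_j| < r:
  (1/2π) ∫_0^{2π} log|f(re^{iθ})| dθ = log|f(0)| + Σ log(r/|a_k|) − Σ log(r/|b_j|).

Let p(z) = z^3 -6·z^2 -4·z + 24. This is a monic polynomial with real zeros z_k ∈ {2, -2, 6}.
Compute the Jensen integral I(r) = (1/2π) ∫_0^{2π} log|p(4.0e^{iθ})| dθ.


Zeros: -2, 2, 6; r = 4.0.
Inside |z| < r: -2, 2. Outside (|z| ≥ r): 6.
p(0) = 24, so log|p(0)| = log(24) = 3.1781.
Apply Jensen: I(r) = log|p(0)| + Σ_k log(r/|z_k|), summed over zeros inside |z| < r.
  log(r/|z_k|) for z_k = 2: log(4.0/2) = 0.6931
  log(r/|z_k|) for z_k = -2: log(4.0/2) = 0.6931
  Outside zeros (6) contribute nothing to the Jensen sum.
Sum over inside zeros: 1.3863.
I(r) = log|p(0)| + (inside sum) = 3.1781 + 1.3863 = 4.5643.
Note: since some zeros are outside |z| ≤ r, the simplified n·log(r) form does NOT apply — only the inside zeros contribute.

I(r) ≈ 4.5643.


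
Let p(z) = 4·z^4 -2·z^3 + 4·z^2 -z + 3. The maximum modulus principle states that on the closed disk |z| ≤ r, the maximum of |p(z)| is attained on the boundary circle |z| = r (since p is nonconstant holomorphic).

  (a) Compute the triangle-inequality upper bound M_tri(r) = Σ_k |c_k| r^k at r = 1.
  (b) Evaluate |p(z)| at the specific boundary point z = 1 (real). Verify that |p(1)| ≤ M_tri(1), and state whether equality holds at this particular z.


Coefficients: c_0 = 3, c_1 = -1, c_2 = 4, c_3 = -2, c_4 = 4. Radius r = 1.
Part (a). Triangle bound: M_tri(r) = Σ_k |c_k| r^k
  = |3|·1^0 + |-1|·1^1 + |4|·1^2 + |-2|·1^3 + |4|·1^4
  = 3 + 1 + 4 + 2 + 4 = 14.
This bounds M(r) := max_{|z|=r} |p(z)| from above; equality holds iff all terms c_k z^k can be made to align in phase at a single z on |z|=r.
Part (b). At z = 1 (real, on the circle |z| = r):
  p(1) = (3)·1^0 + (-1)·1^1 + (4)·1^2 + (-2)·1^3 + (4)·1^4 = 8.
  |p(1)| = 8.
Check: |p(1)| = 8 ≤ 14 = M_tri(1). ✓ Equality does not hold at z = 1 (the coefficients have mixed signs, so the terms do not all align in phase there).

M_tri(1) = 14; |p(1)| = 8; equality at z=1: no.


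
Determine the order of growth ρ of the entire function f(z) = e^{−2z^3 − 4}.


|e^{−2z^3 − 4}| = e^{Re(-2·z^3) + -4} ≤ e^{2|z|^3 + -4} = e^{2r^3 + -4} on |z| = r, so ρ ≤ 3. Choosing z on |z|=r so that -2·z^3 is real positive (always possible by picking arg z appropriately) gives |f(z)| = e^{2r^3 + -4}, matching the bound. The additive constant -4 does not affect log log M(r) ~ 3·log r. Hence ρ = 3.
Therefore ρ = 3.

Order ρ = 3.


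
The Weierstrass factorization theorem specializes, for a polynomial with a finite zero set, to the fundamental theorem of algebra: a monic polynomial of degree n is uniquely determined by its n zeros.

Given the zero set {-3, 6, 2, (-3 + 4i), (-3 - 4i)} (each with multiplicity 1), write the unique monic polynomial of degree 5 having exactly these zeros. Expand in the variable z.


The polynomial is p(z) = ∏_{α ∈ S} (z − α), where S = {-3, 6, 2, (-3 + 4i), (-3 - 4i)}.
Expanding the product yields: p(z) = z^5 + z^4 -17·z^3 -161·z^2 -84·z + 900.
Note conjugate pairs combine to real quadratics: (z − (-3+4i))(z − (-3−4i)) = z² + 6z + 25.
The resulting polynomial has degree 5 and real coefficients as required.

p(z) = z^5 + z^4 -17·z^3 -161·z^2 -84·z + 900.


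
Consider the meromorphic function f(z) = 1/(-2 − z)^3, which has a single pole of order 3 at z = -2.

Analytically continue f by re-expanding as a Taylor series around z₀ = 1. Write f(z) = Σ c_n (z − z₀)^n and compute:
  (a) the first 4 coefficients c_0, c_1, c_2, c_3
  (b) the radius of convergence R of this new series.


Let w = z − z₀, so z = z₀ + w.
Then -2 − z = -2 − (z₀ + w) = (-2 − z₀) − w = -3 − w.
f(z) = 1/(-3 − w)^3 = (1/(-3)^3) · (1 − w/(-3))^{−3}.
By the binomial series (1−u)^{−3} = Σ_{n≥0} C(n+2, 2) u^n for |u|<1, with u = w/(-3):
  c_n = C(n+2, 2) / (-3)^(n+3).
  c_0 = 1/(-3)^3 = -1/27.
  c_1 = 3/(-3)^4 = 1/27.
  c_2 = 6/(-3)^5 = -2/81.
  c_3 = 10/(-3)^6 = 10/729.
The series is valid for |w/d| < 1, i.e. |z − z₀| < |d|.
Radius of convergence: R = |-2 − z₀| = |-3| = 3 (distance from z₀ to the singularity z = -2).

c_0 = -1/27, c_1 = 1/27, c_2 = -2/81, c_3 = 10/729; R = 3.


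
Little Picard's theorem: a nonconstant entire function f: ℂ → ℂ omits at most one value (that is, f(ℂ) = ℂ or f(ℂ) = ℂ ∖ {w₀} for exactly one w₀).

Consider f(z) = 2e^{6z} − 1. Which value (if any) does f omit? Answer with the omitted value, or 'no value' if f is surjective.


Little Picard bounds the complement of f(ℂ) to at most one point.
e^{6z} is never zero on ℂ, so 2·e^{6z} takes every value in ℂ ∖ {0}. Adding -1 shifts the range to ℂ ∖ {-1}. Thus f omits exactly the value -1.

Omitted value: -1.


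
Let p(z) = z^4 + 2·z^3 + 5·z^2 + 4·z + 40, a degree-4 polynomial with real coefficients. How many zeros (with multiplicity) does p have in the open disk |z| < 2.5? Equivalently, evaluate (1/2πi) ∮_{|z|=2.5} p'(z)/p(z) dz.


The zeros of p are: (-2 + 2i), (-2 - 2i), (1 + 2i), (1 - 2i).
Their magnitudes are: 2.828, 2.828, 2.236, 2.236.
Zeros with |z| < R = 2.5: (1 + 2i), (1 - 2i).
Count = 2.
By the argument principle, (1/2πi) ∮_{|z|=R} p'(z)/p(z) dz equals exactly this count.

Number of zeros inside |z| < 2.5: 2.


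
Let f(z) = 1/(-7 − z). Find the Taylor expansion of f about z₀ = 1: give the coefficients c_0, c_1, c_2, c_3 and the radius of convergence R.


Let w = z − z₀, so z = z₀ + w.
Then -7 − z = -7 − (z₀ + w) = (-7 − z₀) − w = -8 − w.
f(z) = 1/(-8 − w) = (1/(-8)) · 1/(1 − w/(-8)) = Σ_{n≥0} w^n / (-8)^(n+1).
So c_n = 1/(-8)^(n+1):
  c_0 = 1/(-8)^1 = -1/8.
  c_1 = 1/(-8)^2 = 1/64.
  c_2 = 1/(-8)^3 = -1/512.
  c_3 = 1/(-8)^4 = 1/4096.
The series is valid for |w/d| < 1, i.e. |z − z₀| < |d|.
Radius of convergence: R = |-7 − z₀| = |-8| = 8 (distance from z₀ to the singularity z = -7).

c_0 = -1/8, c_1 = 1/64, c_2 = -1/512, c_3 = 1/4096; R = 8.


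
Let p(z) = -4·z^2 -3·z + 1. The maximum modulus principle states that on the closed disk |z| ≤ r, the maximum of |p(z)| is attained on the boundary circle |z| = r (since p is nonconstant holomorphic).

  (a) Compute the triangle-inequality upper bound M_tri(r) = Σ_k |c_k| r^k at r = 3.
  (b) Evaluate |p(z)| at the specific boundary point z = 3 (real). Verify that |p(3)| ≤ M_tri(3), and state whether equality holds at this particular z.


Coefficients: c_0 = 1, c_1 = -3, c_2 = -4. Radius r = 3.
Part (a). Triangle bound: M_tri(r) = Σ_k |c_k| r^k
  = |1|·3^0 + |-3|·3^1 + |-4|·3^2
  = 1 + 9 + 36 = 46.
This bounds M(r) := max_{|z|=r} |p(z)| from above; equality holds iff all terms c_k z^k can be made to align in phase at a single z on |z|=r.
Part (b). At z = 3 (real, on the circle |z| = r):
  p(3) = (1)·3^0 + (-3)·3^1 + (-4)·3^2 = -44.
  |p(3)| = 44.
Check: |p(3)| = 44 ≤ 46 = M_tri(3). ✓ Equality does not hold at z = 3 (the coefficients have mixed signs, so the terms do not all align in phase there).

M_tri(3) = 46; |p(3)| = 44; equality at z=3: no.
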